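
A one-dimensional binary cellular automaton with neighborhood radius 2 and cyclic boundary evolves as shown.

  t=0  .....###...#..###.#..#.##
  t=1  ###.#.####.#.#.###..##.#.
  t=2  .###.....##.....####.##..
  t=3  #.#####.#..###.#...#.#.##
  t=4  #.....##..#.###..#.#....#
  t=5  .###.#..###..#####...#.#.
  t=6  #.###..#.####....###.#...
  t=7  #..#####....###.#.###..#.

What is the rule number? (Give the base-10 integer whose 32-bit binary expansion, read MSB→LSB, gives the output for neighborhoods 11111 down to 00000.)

  nb #####: next=.  (t=3,i=4, bit31=0)
  nb ####.: next=.  (t=1,i=8, bit30=0)
  nb ###.#: next=#  (t=0,i=16, bit29=1)
  nb ###..: next=#  (t=0,i=7, bit28=1)
  nb ##.##: next=.  (t=2,i=20, bit27=0)
  nb ##.#.: next=#  (t=0,i=17, bit26=1)
  nb ##..#: next=#  (t=1,i=18, bit25=1)
  nb ##...: next=#  (t=0,i=0, bit24=1)
  nb #.###: next=.  (t=1,i=0, bit23=0)
  nb #.##.: next=#  (t=0,i=23, bit22=1)
  nb #.#.#: next=.  (t=1,i=4, bit21=0)
  nb #.#..: next=.  (t=0,i=18, bit20=0)
  nb #..##: next=#  (t=0,i=13, bit19=1)
  nb #..#.: next=#  (t=0,i=20, bit18=1)
  nb #...#: next=#  (t=0,i=9, bit17=1)
  nb #....: next=#  (t=0,i=1, bit16=1)
  nb .####: next=.  (t=1,i=7, bit15=0)
  nb .###.: next=#  (t=0,i=6, bit14=1)
  nb .##.#: next=#  (t=1,i=21, bit13=1)
  nb .##..: next=.  (t=0,i=24, bit12=0)
  nb .#.##: next=.  (t=0,i=22, bit11=0)
  nb .#.#.: next=.  (t=1,i=12, bit10=0)
  nb .#..#: next=.  (t=0,i=12, bit9=0)
  nb .#...: next=.  (t=3,i=16, bit8=0)
  nb ..###: next=.  (t=0,i=5, bit7=0)
  nb ..##.: next=.  (t=1,i=20, bit6=0)
  nb ..#.#: next=#  (t=0,i=21, bit5=1)
  nb ..#..: next=#  (t=0,i=11, bit4=1)
  nb ...##: next=#  (t=0,i=4, bit3=1)
  nb ...#.: next=.  (t=0,i=10, bit2=0)
  nb ....#: next=.  (t=0,i=3, bit1=0)
  nb .....: next=#  (t=0,i=2, bit0=1)
  bits 00110111010011110110000000111001 = 927948857

927948857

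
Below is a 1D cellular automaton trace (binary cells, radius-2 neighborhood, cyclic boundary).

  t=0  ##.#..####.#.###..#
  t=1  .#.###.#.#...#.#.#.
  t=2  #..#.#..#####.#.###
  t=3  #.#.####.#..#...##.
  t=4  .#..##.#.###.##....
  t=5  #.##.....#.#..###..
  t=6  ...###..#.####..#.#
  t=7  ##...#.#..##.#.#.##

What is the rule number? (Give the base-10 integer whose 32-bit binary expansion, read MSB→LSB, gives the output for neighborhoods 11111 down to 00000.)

832542468

  ##### -> .   bit 31 = 0  t=2,i=10
  ####. -> .   bit 30 = 0  t=0,i=8
  ###.# -> #   bit 29 = 1  t=0,i=1
  ###.. -> #   bit 28 = 1  t=0,i=15
  ##.## -> .   bit 27 = 0  t=4,i=12
  ##.#. -> .   bit 26 = 0  t=0,i=2
  ##..# -> .   bit 25 = 0  t=0,i=16
  ##... -> #   bit 24 = 1  t=4,i=15
  #.### -> #   bit 23 = 1  t=0,i=13
  #.##. -> .   bit 22 = 0  t=4,i=13
  #.#.# -> .   bit 21 = 0  t=0,i=11
  #.#.. -> #   bit 20 = 1  t=0,i=3
  #..## -> #   bit 19 = 1  t=0,i=5
  #..#. -> #   bit 18 = 1  t=1,i=0
  #...# -> #   bit 17 = 1  t=1,i=11
  #.... -> #   bit 16 = 1  t=4,i=16
  .#### -> #   bit 15 = 1  t=0,i=7
  .###. -> .   bit 14 = 0  t=0,i=0
  .##.# -> .   bit 13 = 0  t=3,i=17
  .##.. -> #   bit 12 = 1  t=4,i=14
  .#.## -> .   bit 11 = 0  t=0,i=12
  .#.#. -> #   bit 10 = 1  t=1,i=8
  .#..# -> #   bit 9 = 1  t=0,i=4
  .#... -> #   bit 8 = 1  t=1,i=10
  ..### -> .   bit 7 = 0  t=0,i=6
  ..##. -> .   bit 6 = 0  t=3,i=16
  ..#.# -> .   bit 5 = 0  t=1,i=1
  ..#.. -> .   bit 4 = 0  t=3,i=12
  ...## -> .   bit 3 = 0  t=3,i=15
  ...#. -> #   bit 2 = 1  t=1,i=12
  ....# -> .   bit 1 = 0  t=4,i=18
  ..... -> .   bit 0 = 0  t=4,i=17
  bits 00110001100111111001011100000100 = 832542468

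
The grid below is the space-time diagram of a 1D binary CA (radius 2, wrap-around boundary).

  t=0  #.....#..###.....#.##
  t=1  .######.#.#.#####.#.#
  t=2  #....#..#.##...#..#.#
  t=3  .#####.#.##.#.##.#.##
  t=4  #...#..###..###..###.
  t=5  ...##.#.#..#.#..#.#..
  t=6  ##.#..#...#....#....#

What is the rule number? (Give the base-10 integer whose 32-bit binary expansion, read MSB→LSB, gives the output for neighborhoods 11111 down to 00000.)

1231898711

  nb #####: next=.  (t=1,i=3, bit31=0)
  nb ####.: next=#  (t=1,i=5, bit30=1)
  nb ###.#: next=.  (t=1,i=6, bit29=0)
  nb ###..: next=.  (t=0,i=0, bit28=0)
  nb ##.##: next=#  (t=3,i=0, bit27=1)
  nb ##.#.: next=.  (t=1,i=7, bit26=0)
  nb ##..#: next=.  (t=4,i=10, bit25=0)
  nb ##...: next=#  (t=0,i=1, bit24=1)
  nb #.###: next=.  (t=0,i=19, bit23=0)
  nb #.##.: next=#  (t=2,i=10, bit22=1)
  nb #.#.#: next=#  (t=1,i=8, bit21=1)
  nb #.#..: next=.  (t=4,i=0, bit20=0)
  nb #..##: next=#  (t=0,i=8, bit19=1)
  nb #..#.: next=#  (t=2,i=7, bit18=1)
  nb #...#: next=.  (t=2,i=13, bit17=0)
  nb #....: next=#  (t=0,i=2, bit16=1)
  nb .####: next=.  (t=1,i=2, bit15=0)
  nb .###.: next=#  (t=0,i=10, bit14=1)
  nb .##.#: next=.  (t=3,i=10, bit13=0)
  nb .##..: next=.  (t=2,i=0, bit12=0)
  nb .#.##: next=#  (t=0,i=18, bit11=1)
  nb .#.#.: next=.  (t=1,i=9, bit10=0)
  nb .#..#: next=.  (t=0,i=7, bit9=0)
  nb .#...: next=.  (t=4,i=1, bit8=0)
  nb ..###: next=.  (t=0,i=9, bit7=0)
  nb ..##.: next=#  (t=5,i=3, bit6=1)
  nb ..#.#: next=.  (t=0,i=17, bit5=0)
  nb ..#..: next=#  (t=0,i=6, bit4=1)
  nb ...##: next=.  (t=5,i=2, bit3=0)
  nb ...#.: next=#  (t=0,i=5, bit2=1)
  nb ....#: next=#  (t=0,i=4, bit1=1)
  nb .....: next=#  (t=0,i=3, bit0=1)
  bits 01001001011011010100100001010111 = 1231898711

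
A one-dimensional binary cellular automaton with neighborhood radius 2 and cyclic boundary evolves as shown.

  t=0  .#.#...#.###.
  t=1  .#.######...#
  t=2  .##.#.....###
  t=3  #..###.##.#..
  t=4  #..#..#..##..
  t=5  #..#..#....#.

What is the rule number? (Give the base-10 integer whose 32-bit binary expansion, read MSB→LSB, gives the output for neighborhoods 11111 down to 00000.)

238193079

  #####|.  b31=0 t=1,i=5
  ####.|.  b30=0 t=1,i=7
  ###.#|.  b29=0 t=2,i=12
  ###..|.  b28=0 t=0,i=11
  ##.##|#  b27=1 t=2,i=0
  ##.#.|#  b26=1 t=2,i=3
  ##..#|#  b25=1 t=0,i=12
  ##...|.  b24=0 t=1,i=9
  #.###|.  b23=0 t=0,i=9
  #.##.|.  b22=0 t=2,i=1
  #.#.#|#  b21=1 t=1,i=1
  #.#..|#  b20=1 t=0,i=3
  #..##|.  b19=0 t=3,i=2
  #..#.|.  b18=0 t=0,i=0
  #...#|#  b17=1 t=0,i=5
  #....|.  b16=0 t=2,i=6
  .####|#  b15=1 t=1,i=4
  .###.|.  b14=0 t=0,i=10
  .##.#|.  b13=0 t=2,i=2
  .##..|.  b12=0 t=4,i=10
  .#.##|#  b11=1 t=0,i=8
  .#.#.|.  b10=0 t=0,i=2
  .#..#|.  b9=0 t=3,i=1
  .#...|#  b8=1 t=0,i=4
  ..###|#  b7=1 t=2,i=10
  ..##.|.  b6=0 t=4,i=9
  ..#.#|#  b5=1 t=0,i=1
  ..#..|#  b4=1 t=3,i=0
  ...##|.  b3=0 t=2,i=9
  ...#.|#  b2=1 t=0,i=6
  ....#|#  b1=1 t=2,i=8
  .....|#  b0=1 t=2,i=7
  bits 00001110001100101000100110110111 = 238193079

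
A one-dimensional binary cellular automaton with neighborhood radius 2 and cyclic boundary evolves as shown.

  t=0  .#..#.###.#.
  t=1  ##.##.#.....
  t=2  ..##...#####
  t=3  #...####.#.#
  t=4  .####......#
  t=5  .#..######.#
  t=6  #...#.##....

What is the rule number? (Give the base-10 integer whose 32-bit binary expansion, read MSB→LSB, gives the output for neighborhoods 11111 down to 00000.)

2613511611

  ##### -> #   bit 31 = 1  t=2,i=9
  ####. -> .   bit 30 = 0  t=2,i=10
  ###.# -> .   bit 29 = 0  t=0,i=8
  ###.. -> #   bit 28 = 1  t=2,i=11
  ##.## -> #   bit 27 = 1  t=1,i=2
  ##.#. -> .   bit 26 = 0  t=0,i=9
  ##..# -> #   bit 25 = 1  t=2,i=0
  ##... -> #   bit 24 = 1  t=2,i=4
  #.### -> #   bit 23 = 1  t=0,i=6
  #.##. -> #   bit 22 = 1  t=1,i=3
  #.#.# -> .   bit 21 = 0  t=3,i=9
  #.#.. -> .   bit 20 = 0  t=0,i=10
  #..## -> .   bit 19 = 0  t=2,i=1
  #..#. -> #   bit 18 = 1  t=0,i=0
  #...# -> #   bit 17 = 1  t=2,i=5
  #.... -> #   bit 16 = 1  t=1,i=8
  .#### -> .   bit 15 = 0  t=2,i=8
  .###. -> .   bit 14 = 0  t=0,i=7
  .##.# -> .   bit 13 = 0  t=1,i=1
  .##.. -> .   bit 12 = 0  t=2,i=3
  .#.## -> .   bit 11 = 0  t=0,i=5
  .#.#. -> #   bit 10 = 1  t=5,i=0
  .#..# -> .   bit 9 = 0  t=0,i=2
  .#... -> #   bit 8 = 1  t=1,i=7
  ..### -> #   bit 7 = 1  t=2,i=7
  ..##. -> .   bit 6 = 0  t=1,i=0
  ..#.# -> #   bit 5 = 1  t=0,i=4
  ..#.. -> #   bit 4 = 1  t=0,i=1
  ...## -> #   bit 3 = 1  t=1,i=11
  ...#. -> .   bit 2 = 0  t=4,i=10
  ....# -> #   bit 1 = 1  t=1,i=10
  ..... -> #   bit 0 = 1  t=1,i=9
  bits 10011011110001110000010110111011 = 2613511611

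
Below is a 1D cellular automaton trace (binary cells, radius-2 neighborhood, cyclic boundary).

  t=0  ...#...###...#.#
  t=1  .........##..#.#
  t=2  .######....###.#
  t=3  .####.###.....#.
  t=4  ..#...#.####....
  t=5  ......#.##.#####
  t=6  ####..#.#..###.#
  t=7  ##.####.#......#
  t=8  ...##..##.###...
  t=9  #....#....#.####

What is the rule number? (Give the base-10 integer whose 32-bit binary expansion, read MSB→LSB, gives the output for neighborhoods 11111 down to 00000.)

2547351585

  ##### -> #   bit 31 = 1  t=2,i=3
  ####. -> .   bit 30 = 0  t=2,i=5
  ###.# -> .   bit 29 = 0  t=2,i=13
  ###.. -> #   bit 28 = 1  t=0,i=9
  ##.## -> .   bit 27 = 0  t=3,i=5
  ##.#. -> #   bit 26 = 1  t=2,i=14
  ##..# -> #   bit 25 = 1  t=1,i=11
  ##... -> #   bit 24 = 1  t=0,i=10
  #.### -> #   bit 23 = 1  t=2,i=1
  #.##. -> #   bit 22 = 1  t=5,i=8
  #.#.# -> .   bit 21 = 0  t=2,i=15
  #.#.. -> #   bit 20 = 1  t=0,i=15
  #..## -> .   bit 19 = 0  t=3,i=0
  #..#. -> #   bit 18 = 1  t=1,i=12
  #...# -> .   bit 17 = 0  t=0,i=1
  #.... -> #   bit 16 = 1  t=1,i=1
  .#### -> #   bit 15 = 1  t=2,i=2
  .###. -> .   bit 14 = 0  t=0,i=8
  .##.# -> .   bit 13 = 0  t=5,i=9
  .##.. -> .   bit 12 = 0  t=1,i=10
  .#.## -> .   bit 11 = 0  t=2,i=0
  .#.#. -> .   bit 10 = 0  t=0,i=14
  .#..# -> .   bit 9 = 0  t=3,i=15
  .#... -> .   bit 8 = 0  t=0,i=0
  ..### -> .   bit 7 = 0  t=0,i=7
  ..##. -> .   bit 6 = 0  t=1,i=9
  ..#.# -> #   bit 5 = 1  t=0,i=13
  ..#.. -> .   bit 4 = 0  t=0,i=3
  ...## -> .   bit 3 = 0  t=0,i=6
  ...#. -> .   bit 2 = 0  t=0,i=2
  ....# -> .   bit 1 = 0  t=1,i=7
  ..... -> #   bit 0 = 1  t=1,i=2
  bits 10010111110101011000000000100001 = 2547351585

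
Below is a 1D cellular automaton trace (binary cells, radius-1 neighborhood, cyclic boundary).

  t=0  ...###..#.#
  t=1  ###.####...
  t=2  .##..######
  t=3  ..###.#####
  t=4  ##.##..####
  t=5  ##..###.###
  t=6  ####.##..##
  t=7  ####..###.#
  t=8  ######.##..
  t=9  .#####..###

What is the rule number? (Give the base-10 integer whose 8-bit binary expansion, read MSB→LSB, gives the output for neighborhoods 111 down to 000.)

211

  ###|#  b7=1 t=0,i=4
  ##.|#  b6=1 t=0,i=5
  #.#|.  b5=0 t=0,i=9
  #..|#  b4=1 t=0,i=0
  .##|.  b3=0 t=0,i=3
  .#.|.  b2=0 t=0,i=8
  ..#|#  b1=1 t=0,i=2
  ...|#  b0=1 t=0,i=1
  bits 11010011 = 211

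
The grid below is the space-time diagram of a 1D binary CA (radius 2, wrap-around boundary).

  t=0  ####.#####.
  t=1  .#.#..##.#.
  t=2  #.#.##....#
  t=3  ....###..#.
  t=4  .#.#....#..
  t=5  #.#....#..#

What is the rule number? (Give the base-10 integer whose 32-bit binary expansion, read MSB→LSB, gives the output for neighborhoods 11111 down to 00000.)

  #####|#  b31=1 t=0,i=7
  ####.|.  b30=0 t=0,i=2
  ###.#|#  b29=1 t=0,i=3
  ###..|.  b28=0 t=3,i=6
  ##.##|.  b27=0 t=0,i=4
  ##.#.|.  b26=0 t=1,i=8
  ##..#|.  b25=0 t=3,i=7
  ##...|#  b24=1 t=2,i=6
  #.###|.  b23=0 t=0,i=0
  #.##.|#  b22=1 t=2,i=4
  #.#.#|.  b21=0 t=2,i=2
  #.#..|.  b20=0 t=1,i=3
  #..##|#  b19=1 t=1,i=5
  #..#.|#  b18=1 t=1,i=0
  #...#|#  b17=1 t=4,i=10
  #....|.  b16=0 t=2,i=7
  .####|#  b15=1 t=0,i=1
  .###.|.  b14=0 t=3,i=5
  .##.#|.  b13=0 t=1,i=7
  .##..|#  b12=1 t=2,i=5
  .#.##|.  b11=0 t=2,i=3
  .#.#.|#  b10=1 t=1,i=2
  .#..#|#  b9=1 t=1,i=4
  .#...|.  b8=0 t=3,i=10
  ..###|.  b7=0 t=3,i=4
  ..##.|.  b6=0 t=1,i=6
  ..#.#|.  b5=0 t=1,i=1
  ..#..|.  b4=0 t=3,i=9
  ...##|#  b3=1 t=2,i=9
  ...#.|#  b2=1 t=4,i=0
  ....#|.  b1=0 t=2,i=8
  .....|#  b0=1 t=3,i=1
  bits 10100001010011101001011000001101 = 2706281997

2706281997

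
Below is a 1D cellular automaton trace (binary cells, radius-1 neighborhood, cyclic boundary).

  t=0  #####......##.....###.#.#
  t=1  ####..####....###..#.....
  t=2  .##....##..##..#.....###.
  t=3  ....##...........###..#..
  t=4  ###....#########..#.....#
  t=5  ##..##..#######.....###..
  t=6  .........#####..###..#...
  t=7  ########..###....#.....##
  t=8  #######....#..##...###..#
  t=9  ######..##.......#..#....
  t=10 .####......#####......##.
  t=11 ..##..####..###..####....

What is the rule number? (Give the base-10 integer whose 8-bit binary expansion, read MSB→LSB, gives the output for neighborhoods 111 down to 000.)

  [7] ### => #  t=0,i=0
  [6] ##. => .  t=0,i=4
  [5] #.# => .  t=0,i=21
  [4] #.. => .  t=0,i=5
  [3] .## => .  t=0,i=11
  [2] .#. => .  t=0,i=22
  [1] ..# => .  t=0,i=10
  [0] ... => #  t=0,i=6
  bits 10000001 = 129

129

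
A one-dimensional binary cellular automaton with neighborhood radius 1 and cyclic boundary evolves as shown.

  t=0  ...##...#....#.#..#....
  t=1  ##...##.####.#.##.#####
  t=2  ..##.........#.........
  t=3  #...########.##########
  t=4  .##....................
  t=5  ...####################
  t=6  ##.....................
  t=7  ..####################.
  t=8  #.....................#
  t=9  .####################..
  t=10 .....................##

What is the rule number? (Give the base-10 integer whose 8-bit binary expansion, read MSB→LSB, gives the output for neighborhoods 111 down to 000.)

21

  ### -> .   bit 7 = 0  t=1,i=0
  ##. -> .   bit 6 = 0  t=0,i=4
  #.# -> .   bit 5 = 0  t=0,i=14
  #.. -> #   bit 4 = 1  t=0,i=5
  .## -> .   bit 3 = 0  t=0,i=3
  .#. -> #   bit 2 = 1  t=0,i=8
  ..# -> .   bit 1 = 0  t=0,i=2
  ... -> #   bit 0 = 1  t=0,i=0
  bits 00010101 = 21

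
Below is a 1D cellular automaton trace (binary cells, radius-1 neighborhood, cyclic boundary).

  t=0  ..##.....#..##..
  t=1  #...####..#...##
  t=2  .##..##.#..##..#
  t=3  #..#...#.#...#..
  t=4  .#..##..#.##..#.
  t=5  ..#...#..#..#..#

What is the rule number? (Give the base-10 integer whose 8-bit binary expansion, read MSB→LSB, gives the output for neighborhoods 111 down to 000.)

177

  ### -> #   bit 7 = 1  t=1,i=5
  ##. -> .   bit 6 = 0  t=0,i=3
  #.# -> #   bit 5 = 1  t=2,i=0
  #.. -> #   bit 4 = 1  t=0,i=4
  .## -> .   bit 3 = 0  t=0,i=2
  .#. -> .   bit 2 = 0  t=0,i=9
  ..# -> .   bit 1 = 0  t=0,i=1
  ... -> #   bit 0 = 1  t=0,i=0
  bits 10110001 = 177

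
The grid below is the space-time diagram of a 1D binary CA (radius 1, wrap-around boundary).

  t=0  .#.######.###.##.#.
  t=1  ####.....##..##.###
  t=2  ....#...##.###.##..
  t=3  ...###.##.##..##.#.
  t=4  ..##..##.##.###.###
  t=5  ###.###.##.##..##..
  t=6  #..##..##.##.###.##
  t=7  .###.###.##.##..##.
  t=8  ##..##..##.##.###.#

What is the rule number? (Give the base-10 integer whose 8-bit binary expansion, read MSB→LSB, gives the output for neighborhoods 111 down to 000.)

62

  [7] ### => .  t=0,i=4
  [6] ##. => .  t=0,i=8
  [5] #.# => #  t=0,i=2
  [4] #.. => #  t=0,i=18
  [3] .## => #  t=0,i=3
  [2] .#. => #  t=0,i=1
  [1] ..# => #  t=0,i=0
  [0] ... => .  t=1,i=5
  bits 00111110 = 62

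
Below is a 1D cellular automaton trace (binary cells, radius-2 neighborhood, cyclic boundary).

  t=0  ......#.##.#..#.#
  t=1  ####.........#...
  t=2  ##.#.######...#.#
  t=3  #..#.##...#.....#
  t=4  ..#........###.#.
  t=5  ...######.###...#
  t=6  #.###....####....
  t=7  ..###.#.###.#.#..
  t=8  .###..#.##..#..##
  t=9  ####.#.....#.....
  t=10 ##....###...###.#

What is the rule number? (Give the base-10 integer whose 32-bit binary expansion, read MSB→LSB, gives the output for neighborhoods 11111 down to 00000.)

413516169

  #####|.  b31=0 t=2,i=7
  ####.|.  b30=0 t=1,i=2
  ###.#|.  b29=0 t=2,i=1
  ###..|#  b28=1 t=1,i=3
  ##.##|#  b27=1 t=5,i=9
  ##.#.|.  b26=0 t=0,i=10
  ##..#|.  b25=0 t=3,i=1
  ##...|.  b24=0 t=1,i=4
  #.###|#  b23=1 t=2,i=5
  #.##.|.  b22=0 t=0,i=8
  #.#.#|#  b21=1 t=2,i=3
  #.#..|.  b20=0 t=0,i=11
  #..##|.  b19=0 t=8,i=14
  #..#.|#  b18=1 t=0,i=13
  #...#|.  b17=0 t=1,i=15
  #....|#  b16=1 t=0,i=1
  .####|#  b15=1 t=1,i=1
  .###.|#  b14=1 t=2,i=0
  .##.#|.  b13=0 t=0,i=9
  .##..|.  b12=0 t=3,i=0
  .#.##|.  b11=0 t=0,i=7
  .#.#.|.  b10=0 t=0,i=15
  .#..#|.  b9=0 t=0,i=12
  .#...|#  b8=1 t=0,i=0
  ..###|#  b7=1 t=1,i=0
  ..##.|.  b6=0 t=3,i=16
  ..#.#|.  b5=0 t=0,i=6
  ..#..|.  b4=0 t=1,i=13
  ...##|#  b3=1 t=1,i=16
  ...#.|.  b2=0 t=0,i=5
  ....#|.  b1=0 t=0,i=4
  .....|#  b0=1 t=0,i=2
  bits 00011000101001011100000110001001 = 413516169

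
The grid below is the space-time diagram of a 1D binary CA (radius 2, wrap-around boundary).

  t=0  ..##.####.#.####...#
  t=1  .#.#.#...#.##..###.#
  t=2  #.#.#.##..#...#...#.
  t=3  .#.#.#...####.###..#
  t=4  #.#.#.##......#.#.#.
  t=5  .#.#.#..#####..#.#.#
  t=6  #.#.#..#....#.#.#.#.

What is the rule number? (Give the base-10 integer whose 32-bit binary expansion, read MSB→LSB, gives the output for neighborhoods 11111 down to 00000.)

361704723

  nb #####: next=.  (t=5,i=10, bit31=0)
  nb ####.: next=.  (t=0,i=7, bit30=0)
  nb ###.#: next=.  (t=0,i=8, bit29=0)
  nb ###..: next=#  (t=0,i=15, bit28=1)
  nb ##.##: next=.  (t=0,i=4, bit27=0)
  nb ##.#.: next=#  (t=0,i=9, bit26=1)
  nb ##..#: next=.  (t=1,i=13, bit25=0)
  nb ##...: next=#  (t=0,i=16, bit24=1)
  nb #.###: next=#  (t=0,i=5, bit23=1)
  nb #.##.: next=.  (t=1,i=11, bit22=0)
  nb #.#.#: next=.  (t=0,i=10, bit21=0)
  nb #.#..: next=.  (t=1,i=5, bit20=0)
  nb #..##: next=#  (t=0,i=1, bit19=1)
  nb #..#.: next=#  (t=2,i=9, bit18=1)
  nb #...#: next=#  (t=0,i=17, bit17=1)
  nb #....: next=#  (t=4,i=9, bit16=1)
  nb .####: next=.  (t=0,i=6, bit15=0)
  nb .###.: next=.  (t=1,i=16, bit14=0)
  nb .##.#: next=#  (t=0,i=3, bit13=1)
  nb .##..: next=.  (t=1,i=12, bit12=0)
  nb .#.##: next=#  (t=0,i=11, bit11=1)
  nb .#.#.: next=#  (t=1,i=0, bit10=1)
  nb .#..#: next=.  (t=0,i=0, bit9=0)
  nb .#...: next=#  (t=1,i=6, bit8=1)
  nb ..###: next=.  (t=1,i=15, bit7=0)
  nb ..##.: next=.  (t=0,i=2, bit6=0)
  nb ..#.#: next=.  (t=1,i=9, bit5=0)
  nb ..#..: next=#  (t=0,i=19, bit4=1)
  nb ...##: next=.  (t=3,i=8, bit3=0)
  nb ...#.: next=.  (t=0,i=18, bit2=0)
  nb ....#: next=#  (t=4,i=12, bit1=1)
  nb .....: next=#  (t=4,i=10, bit0=1)
  bits 00010101100011110010110100010011 = 361704723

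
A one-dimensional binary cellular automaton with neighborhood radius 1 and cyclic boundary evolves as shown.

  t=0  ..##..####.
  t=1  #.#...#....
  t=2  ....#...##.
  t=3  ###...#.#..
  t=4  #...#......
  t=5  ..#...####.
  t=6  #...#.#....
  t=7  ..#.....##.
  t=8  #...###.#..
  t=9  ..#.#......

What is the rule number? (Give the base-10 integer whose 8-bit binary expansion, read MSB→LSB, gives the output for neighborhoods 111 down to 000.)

  nb ###: next=.  (t=0,i=7, bit7=0)
  nb ##.: next=.  (t=0,i=3, bit6=0)
  nb #.#: next=.  (t=1,i=1, bit5=0)
  nb #..: next=.  (t=0,i=4, bit4=0)
  nb .##: next=#  (t=0,i=2, bit3=1)
  nb .#.: next=.  (t=1,i=0, bit2=0)
  nb ..#: next=.  (t=0,i=1, bit1=0)
  nb ...: next=#  (t=0,i=0, bit0=1)
  bits 00001001 = 9

9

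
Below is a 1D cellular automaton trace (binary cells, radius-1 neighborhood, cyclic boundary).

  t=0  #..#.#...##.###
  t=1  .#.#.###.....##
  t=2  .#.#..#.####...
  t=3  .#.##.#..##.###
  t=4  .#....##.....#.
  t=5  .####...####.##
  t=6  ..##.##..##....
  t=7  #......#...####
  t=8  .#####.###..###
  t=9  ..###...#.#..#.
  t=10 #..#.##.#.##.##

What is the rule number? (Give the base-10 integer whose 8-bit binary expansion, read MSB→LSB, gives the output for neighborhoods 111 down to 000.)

149

  ### -> #   bit 7 = 1  t=0,i=13
  ##. -> .   bit 6 = 0  t=0,i=0
  #.# -> .   bit 5 = 0  t=0,i=4
  #.. -> #   bit 4 = 1  t=0,i=1
  .## -> .   bit 3 = 0  t=0,i=9
  .#. -> #   bit 2 = 1  t=0,i=3
  ..# -> .   bit 1 = 0  t=0,i=2
  ... -> #   bit 0 = 1  t=0,i=7
  bits 10010101 = 149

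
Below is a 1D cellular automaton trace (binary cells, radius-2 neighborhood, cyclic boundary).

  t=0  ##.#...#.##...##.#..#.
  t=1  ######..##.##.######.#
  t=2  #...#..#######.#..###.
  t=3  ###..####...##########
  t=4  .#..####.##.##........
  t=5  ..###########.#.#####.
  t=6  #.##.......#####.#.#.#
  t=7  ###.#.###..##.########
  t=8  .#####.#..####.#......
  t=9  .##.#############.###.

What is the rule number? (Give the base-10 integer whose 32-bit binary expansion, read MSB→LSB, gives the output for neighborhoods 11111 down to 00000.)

1837035457

  ##### -> .   bit 31 = 0  t=1,i=1
  ####. -> #   bit 30 = 1  t=1,i=4
  ###.# -> #   bit 29 = 1  t=1,i=19
  ###.. -> .   bit 28 = 0  t=1,i=5
  ##.## -> #   bit 27 = 1  t=1,i=10
  ##.#. -> #   bit 26 = 1  t=0,i=2
  ##..# -> .   bit 25 = 0  t=1,i=6
  ##... -> #   bit 24 = 1  t=0,i=11
  #.### -> .   bit 23 = 0  t=1,i=14
  #.##. -> #   bit 22 = 1  t=0,i=0
  #.#.# -> #   bit 21 = 1  t=5,i=14
  #.#.. -> #   bit 20 = 1  t=0,i=3
  #..## -> #   bit 19 = 1  t=1,i=7
  #..#. -> #   bit 18 = 1  t=0,i=19
  #...# -> #   bit 17 = 1  t=0,i=5
  #.... -> .   bit 16 = 0  t=4,i=15
  .#### -> #   bit 15 = 1  t=1,i=0
  .###. -> #   bit 14 = 1  t=2,i=19
  .##.# -> #   bit 13 = 1  t=0,i=1
  .##.. -> .   bit 12 = 0  t=0,i=10
  .#.## -> #   bit 11 = 1  t=0,i=8
  .#.#. -> #   bit 10 = 1  t=6,i=18
  .#..# -> #   bit 9 = 1  t=0,i=18
  .#... -> #   bit 8 = 1  t=0,i=4
  ..### -> #   bit 7 = 1  t=2,i=7
  ..##. -> #   bit 6 = 1  t=0,i=14
  ..#.# -> .   bit 5 = 0  t=0,i=7
  ..#.. -> .   bit 4 = 0  t=2,i=4
  ...## -> .   bit 3 = 0  t=0,i=13
  ...#. -> .   bit 2 = 0  t=0,i=6
  ....# -> .   bit 1 = 0  t=4,i=21
  ..... -> #   bit 0 = 1  t=4,i=16
  bits 01101101011111101110111111000001 = 1837035457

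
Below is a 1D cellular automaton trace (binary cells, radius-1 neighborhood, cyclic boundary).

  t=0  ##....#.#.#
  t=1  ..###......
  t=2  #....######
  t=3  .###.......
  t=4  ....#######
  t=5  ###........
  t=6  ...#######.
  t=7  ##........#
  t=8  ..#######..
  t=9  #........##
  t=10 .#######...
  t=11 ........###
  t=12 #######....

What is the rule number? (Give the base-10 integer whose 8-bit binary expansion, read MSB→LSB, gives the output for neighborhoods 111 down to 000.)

  ###|.  b7=0 t=0,i=0
  ##.|.  b6=0 t=0,i=1
  #.#|.  b5=0 t=0,i=7
  #..|#  b4=1 t=0,i=2
  .##|.  b3=0 t=0,i=10
  .#.|.  b2=0 t=0,i=6
  ..#|.  b1=0 t=0,i=5
  ...|#  b0=1 t=0,i=3
  bits 00010001 = 17

17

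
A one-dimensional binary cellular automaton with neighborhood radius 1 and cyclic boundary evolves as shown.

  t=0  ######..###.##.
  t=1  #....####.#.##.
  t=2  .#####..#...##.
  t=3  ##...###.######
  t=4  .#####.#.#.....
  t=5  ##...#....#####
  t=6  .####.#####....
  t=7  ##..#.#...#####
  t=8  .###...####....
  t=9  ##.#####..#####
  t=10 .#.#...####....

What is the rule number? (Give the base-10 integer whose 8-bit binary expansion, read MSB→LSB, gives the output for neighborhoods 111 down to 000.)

91

  ### -> .   bit 7 = 0  t=0,i=1
  ##. -> #   bit 6 = 1  t=0,i=5
  #.# -> .   bit 5 = 0  t=0,i=11
  #.. -> #   bit 4 = 1  t=0,i=6
  .## -> #   bit 3 = 1  t=0,i=0
  .#. -> .   bit 2 = 0  t=1,i=0
  ..# -> #   bit 1 = 1  t=0,i=7
  ... -> #   bit 0 = 1  t=1,i=2
  bits 01011011 = 91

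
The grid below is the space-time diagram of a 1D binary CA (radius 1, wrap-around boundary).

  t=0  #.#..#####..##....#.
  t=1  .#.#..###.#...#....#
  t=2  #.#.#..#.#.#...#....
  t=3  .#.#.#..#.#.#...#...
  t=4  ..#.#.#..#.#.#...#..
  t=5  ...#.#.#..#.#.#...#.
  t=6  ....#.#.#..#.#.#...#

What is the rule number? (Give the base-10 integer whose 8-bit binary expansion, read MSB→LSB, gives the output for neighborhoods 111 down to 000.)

176

  ###|#  b7=1 t=0,i=6
  ##.|.  b6=0 t=0,i=9
  #.#|#  b5=1 t=0,i=1
  #..|#  b4=1 t=0,i=3
  .##|.  b3=0 t=0,i=5
  .#.|.  b2=0 t=0,i=0
  ..#|.  b1=0 t=0,i=4
  ...|.  b0=0 t=0,i=15
  bits 10110000 = 176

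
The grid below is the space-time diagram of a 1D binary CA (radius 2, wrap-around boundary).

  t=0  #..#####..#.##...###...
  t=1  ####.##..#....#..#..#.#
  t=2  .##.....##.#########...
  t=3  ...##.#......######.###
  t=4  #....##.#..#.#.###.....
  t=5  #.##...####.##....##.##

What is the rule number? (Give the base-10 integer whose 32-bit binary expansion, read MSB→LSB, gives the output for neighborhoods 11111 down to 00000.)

3309110934

  [31] ##### => #  t=0,i=5
  [30] ####. => #  t=0,i=6
  [29] ###.# => .  t=1,i=3
  [28] ###.. => .  t=0,i=7
  [27] ##.## => .  t=1,i=4
  [26] ##.#. => #  t=3,i=5
  [25] ##..# => .  t=0,i=8
  [24] ##... => #  t=0,i=14
  [23] #.### => .  t=1,i=22
  [22] #.##. => .  t=0,i=12
  [21] #.#.# => #  t=4,i=13
  [20] #.#.. => #  t=3,i=6
  [19] #..## => #  t=0,i=2
  [18] #..#. => #  t=0,i=9
  [17] #...# => .  t=0,i=15
  [16] #.... => #  t=1,i=11
  [15] .#### => .  t=0,i=4
  [14] .###. => .  t=0,i=18
  [13] .##.# => .  t=2,i=9
  [12] .##.. => .  t=0,i=13
  [11] .#.## => .  t=0,i=11
  [10] .#.#. => #  t=4,i=12
  [9] .#..# => #  t=0,i=1
  [8] .#... => .  t=1,i=10
  [7] ..### => #  t=0,i=3
  [6] ..##. => .  t=2,i=1
  [5] ..#.# => .  t=0,i=10
  [4] ..#.. => #  t=0,i=0
  [3] ...## => .  t=0,i=16
  [2] ...#. => #  t=0,i=22
  [1] ....# => #  t=1,i=12
  [0] ..... => .  t=2,i=5
  bits 11000101001111010000011010010110 = 3309110934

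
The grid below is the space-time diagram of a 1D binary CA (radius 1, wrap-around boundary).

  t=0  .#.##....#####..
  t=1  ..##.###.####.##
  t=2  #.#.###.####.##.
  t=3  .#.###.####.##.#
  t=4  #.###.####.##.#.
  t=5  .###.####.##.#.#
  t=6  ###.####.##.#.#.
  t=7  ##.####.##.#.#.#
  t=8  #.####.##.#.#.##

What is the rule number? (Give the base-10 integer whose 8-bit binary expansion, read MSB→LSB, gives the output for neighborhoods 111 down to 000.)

185

  [7] ### => #  t=0,i=10
  [6] ##. => .  t=0,i=4
  [5] #.# => #  t=0,i=2
  [4] #.. => #  t=0,i=5
  [3] .## => #  t=0,i=3
  [2] .#. => .  t=0,i=1
  [1] ..# => .  t=0,i=0
  [0] ... => #  t=0,i=6
  bits 10111001 = 185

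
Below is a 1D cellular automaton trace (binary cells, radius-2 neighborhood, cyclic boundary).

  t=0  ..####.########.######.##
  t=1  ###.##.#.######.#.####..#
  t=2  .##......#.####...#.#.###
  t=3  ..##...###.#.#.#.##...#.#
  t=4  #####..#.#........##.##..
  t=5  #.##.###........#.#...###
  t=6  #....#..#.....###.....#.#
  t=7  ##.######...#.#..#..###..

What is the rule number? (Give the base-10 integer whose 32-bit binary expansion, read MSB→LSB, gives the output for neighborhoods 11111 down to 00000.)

3817607926

  [31] ##### => #  t=0,i=9
  [30] ####. => #  t=0,i=4
  [29] ###.# => #  t=0,i=5
  [28] ###.. => .  t=1,i=21
  [27] ##.## => .  t=0,i=6
  [26] ##.#. => .  t=1,i=6
  [25] ##..# => #  t=0,i=0
  [24] ##... => #  t=2,i=3
  [23] #.### => #  t=0,i=7
  [22] #.##. => .  t=0,i=23
  [21] #.#.# => .  t=1,i=7
  [20] #.#.. => .  t=3,i=24
  [19] #..## => #  t=0,i=1
  [18] #..#. => #  t=4,i=6
  [17] #...# => .  t=2,i=16
  [16] #.... => .  t=2,i=4
  [15] .#### => .  t=0,i=3
  [14] .###. => .  t=2,i=23
  [13] .##.# => .  t=1,i=5
  [12] .##.. => #  t=0,i=24
  [11] .#.## => .  t=1,i=8
  [10] .#.#. => .  t=2,i=19
  [9] .#..# => #  t=3,i=0
  [8] .#... => .  t=4,i=10
  [7] ..### => #  t=0,i=2
  [6] ..##. => #  t=3,i=2
  [5] ..#.# => #  t=2,i=9
  [4] ..#.. => #  t=6,i=5
  [3] ...## => .  t=3,i=6
  [2] ...#. => #  t=2,i=8
  [1] ....# => #  t=2,i=7
  [0] ..... => .  t=2,i=5
  bits 11100011100011000001001011110110 = 3817607926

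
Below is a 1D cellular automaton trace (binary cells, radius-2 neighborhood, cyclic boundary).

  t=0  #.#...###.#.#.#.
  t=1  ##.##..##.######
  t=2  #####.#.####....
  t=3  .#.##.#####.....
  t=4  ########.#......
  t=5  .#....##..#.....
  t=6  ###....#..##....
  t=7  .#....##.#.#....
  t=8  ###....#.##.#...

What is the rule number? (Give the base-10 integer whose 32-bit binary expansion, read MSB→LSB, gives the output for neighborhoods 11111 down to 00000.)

  #####|.  b31=0 t=1,i=12
  ####.|#  b30=1 t=1,i=0
  ###.#|#  b29=1 t=0,i=8
  ###..|.  b28=0 t=2,i=11
  ##.##|#  b27=1 t=1,i=2
  ##.#.|.  b26=0 t=0,i=9
  ##..#|.  b25=0 t=1,i=5
  ##...|.  b24=0 t=2,i=12
  #.###|#  b23=1 t=1,i=10
  #.##.|#  b22=1 t=1,i=3
  #.#.#|#  b21=1 t=0,i=0
  #.#..|.  b20=0 t=0,i=2
  #..##|#  b19=1 t=1,i=6
  #..#.|.  b18=0 t=5,i=9
  #...#|#  b17=1 t=0,i=4
  #....|.  b16=0 t=2,i=13
  .####|#  b15=1 t=1,i=11
  .###.|#  b14=1 t=0,i=7
  .##.#|#  b13=1 t=1,i=8
  .##..|#  b12=1 t=1,i=4
  .#.##|#  b11=1 t=2,i=7
  .#.#.|#  b10=1 t=0,i=1
  .#..#|.  b9=0 t=6,i=8
  .#...|#  b8=1 t=0,i=3
  ..###|.  b7=0 t=0,i=6
  ..##.|.  b6=0 t=1,i=7
  ..#.#|#  b5=1 t=3,i=1
  ..#..|#  b4=1 t=5,i=1
  ...##|.  b3=0 t=0,i=5
  ...#.|#  b2=1 t=3,i=0
  ....#|.  b1=0 t=2,i=14
  .....|.  b0=0 t=3,i=13
  bits 01101000111010101111110100110100 = 1760230708

1760230708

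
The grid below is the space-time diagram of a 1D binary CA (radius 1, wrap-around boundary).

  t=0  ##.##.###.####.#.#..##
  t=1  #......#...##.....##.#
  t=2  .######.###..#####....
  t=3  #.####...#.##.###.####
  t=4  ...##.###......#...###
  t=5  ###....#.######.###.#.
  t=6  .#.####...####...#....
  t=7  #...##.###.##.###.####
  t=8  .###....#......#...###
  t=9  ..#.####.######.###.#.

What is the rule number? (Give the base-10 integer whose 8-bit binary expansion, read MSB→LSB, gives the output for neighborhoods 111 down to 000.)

  nb ###: next=#  (t=0,i=0, bit7=1)
  nb ##.: next=.  (t=0,i=1, bit6=0)
  nb #.#: next=.  (t=0,i=2, bit5=0)
  nb #..: next=#  (t=0,i=18, bit4=1)
  nb .##: next=.  (t=0,i=3, bit3=0)
  nb .#.: next=.  (t=0,i=15, bit2=0)
  nb ..#: next=#  (t=0,i=19, bit1=1)
  nb ...: next=#  (t=1,i=2, bit0=1)
  bits 10010011 = 147

147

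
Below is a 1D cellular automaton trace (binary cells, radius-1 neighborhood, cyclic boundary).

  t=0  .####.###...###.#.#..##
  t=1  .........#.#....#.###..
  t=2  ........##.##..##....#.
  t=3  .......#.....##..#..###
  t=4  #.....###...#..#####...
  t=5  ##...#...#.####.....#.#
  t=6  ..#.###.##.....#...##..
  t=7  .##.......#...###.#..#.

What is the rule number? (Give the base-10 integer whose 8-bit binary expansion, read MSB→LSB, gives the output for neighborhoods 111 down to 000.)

  ###|.  b7=0 t=0,i=2
  ##.|.  b6=0 t=0,i=4
  #.#|.  b5=0 t=0,i=0
  #..|#  b4=1 t=0,i=9
  .##|.  b3=0 t=0,i=1
  .#.|#  b2=1 t=0,i=16
  ..#|#  b1=1 t=0,i=11
  ...|.  b0=0 t=0,i=10
  bits 00010110 = 22

22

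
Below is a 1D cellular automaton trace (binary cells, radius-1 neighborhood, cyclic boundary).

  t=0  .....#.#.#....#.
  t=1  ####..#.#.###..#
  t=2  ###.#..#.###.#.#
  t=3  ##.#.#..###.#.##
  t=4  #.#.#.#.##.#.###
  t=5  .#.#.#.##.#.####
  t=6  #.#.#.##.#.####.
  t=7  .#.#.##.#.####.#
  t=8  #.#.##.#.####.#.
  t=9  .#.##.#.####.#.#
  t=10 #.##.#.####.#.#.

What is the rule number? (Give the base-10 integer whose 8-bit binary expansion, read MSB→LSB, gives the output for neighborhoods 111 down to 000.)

185

  [7] ### => #  t=1,i=0
  [6] ##. => .  t=1,i=3
  [5] #.# => #  t=0,i=6
  [4] #.. => #  t=0,i=10
  [3] .## => #  t=1,i=10
  [2] .#. => .  t=0,i=5
  [1] ..# => .  t=0,i=4
  [0] ... => #  t=0,i=0
  bits 10111001 = 185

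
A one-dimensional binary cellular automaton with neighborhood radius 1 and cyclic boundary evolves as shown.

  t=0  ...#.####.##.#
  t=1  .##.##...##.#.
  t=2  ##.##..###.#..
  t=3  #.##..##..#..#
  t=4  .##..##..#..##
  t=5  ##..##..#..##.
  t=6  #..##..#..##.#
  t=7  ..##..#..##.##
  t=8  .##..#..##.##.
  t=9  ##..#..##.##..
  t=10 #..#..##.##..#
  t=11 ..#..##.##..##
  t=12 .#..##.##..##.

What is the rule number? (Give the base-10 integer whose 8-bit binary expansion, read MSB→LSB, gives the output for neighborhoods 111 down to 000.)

  ###|.  b7=0 t=0,i=6
  ##.|.  b6=0 t=0,i=8
  #.#|#  b5=1 t=0,i=4
  #..|.  b4=0 t=0,i=0
  .##|#  b3=1 t=0,i=5
  .#.|.  b2=0 t=0,i=3
  ..#|#  b1=1 t=0,i=2
  ...|#  b0=1 t=0,i=1
  bits 00101011 = 43

43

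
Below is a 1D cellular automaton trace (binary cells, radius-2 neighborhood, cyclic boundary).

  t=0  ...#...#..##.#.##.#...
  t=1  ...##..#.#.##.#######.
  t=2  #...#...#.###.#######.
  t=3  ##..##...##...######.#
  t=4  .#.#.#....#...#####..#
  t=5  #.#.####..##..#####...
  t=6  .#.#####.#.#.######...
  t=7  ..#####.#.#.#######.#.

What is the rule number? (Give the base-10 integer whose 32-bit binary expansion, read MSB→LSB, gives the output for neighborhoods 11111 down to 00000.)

3571039632

  ##### -> #   bit 31 = 1  t=1,i=16
  ####. -> #   bit 30 = 1  t=1,i=19
  ###.# -> .   bit 29 = 0  t=2,i=12
  ###.. -> #   bit 28 = 1  t=1,i=20
  ##.## -> .   bit 27 = 0  t=1,i=13
  ##.#. -> #   bit 26 = 1  t=0,i=12
  ##..# -> .   bit 25 = 0  t=1,i=5
  ##... -> .   bit 24 = 0  t=1,i=21
  #.### -> #   bit 23 = 1  t=1,i=14
  #.##. -> #   bit 22 = 1  t=0,i=15
  #.#.# -> .   bit 21 = 0  t=0,i=13
  #.#.. -> #   bit 20 = 1  t=0,i=18
  #..## -> #   bit 19 = 1  t=0,i=9
  #..#. -> .   bit 18 = 0  t=1,i=6
  #...# -> .   bit 17 = 0  t=0,i=5
  #.... -> #   bit 16 = 1  t=0,i=20
  .#### -> #   bit 15 = 1  t=1,i=15
  .###. -> .   bit 14 = 0  t=2,i=11
  .##.# -> #   bit 13 = 1  t=0,i=11
  .##.. -> #   bit 12 = 1  t=1,i=4
  .#.## -> #   bit 11 = 1  t=0,i=14
  .#.#. -> #   bit 10 = 1  t=1,i=8
  .#..# -> .   bit 9 = 0  t=0,i=8
  .#... -> #   bit 8 = 1  t=0,i=4
  ..### -> #   bit 7 = 1  t=3,i=14
  ..##. -> .   bit 6 = 0  t=0,i=10
  ..#.# -> .   bit 5 = 0  t=1,i=7
  ..#.. -> #   bit 4 = 1  t=0,i=3
  ...## -> .   bit 3 = 0  t=1,i=2
  ...#. -> .   bit 2 = 0  t=0,i=2
  ....# -> .   bit 1 = 0  t=0,i=1
  ..... -> .   bit 0 = 0  t=0,i=0
  bits 11010100110110011011110110010000 = 3571039632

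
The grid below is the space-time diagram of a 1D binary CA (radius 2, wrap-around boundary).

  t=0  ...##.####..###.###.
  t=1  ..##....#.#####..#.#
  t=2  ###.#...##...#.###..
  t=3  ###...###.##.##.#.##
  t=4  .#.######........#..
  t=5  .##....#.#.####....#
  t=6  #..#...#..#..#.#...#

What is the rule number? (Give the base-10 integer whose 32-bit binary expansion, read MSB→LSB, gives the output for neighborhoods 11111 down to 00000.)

  ##### -> .   bit 31 = 0  t=1,i=12
  ####. -> #   bit 30 = 1  t=0,i=8
  ###.# -> #   bit 29 = 1  t=0,i=14
  ###.. -> .   bit 28 = 0  t=0,i=9
  ##.## -> .   bit 27 = 0  t=0,i=5
  ##.#. -> .   bit 26 = 0  t=2,i=3
  ##..# -> #   bit 25 = 1  t=0,i=10
  ##... -> #   bit 24 = 1  t=0,i=19
  #.### -> .   bit 23 = 0  t=0,i=6
  #.##. -> .   bit 22 = 0  t=3,i=10
  #.#.# -> .   bit 21 = 0  t=3,i=16
  #.#.. -> .   bit 20 = 0  t=1,i=19
  #..## -> #   bit 19 = 1  t=0,i=11
  #..#. -> #   bit 18 = 1  t=1,i=16
  #...# -> #   bit 17 = 1  t=2,i=6
  #.... -> .   bit 16 = 0  t=0,i=0
  .#### -> .   bit 15 = 0  t=0,i=7
  .###. -> #   bit 14 = 1  t=0,i=13
  .##.# -> .   bit 13 = 0  t=0,i=4
  .##.. -> .   bit 12 = 0  t=1,i=3
  .#.## -> #   bit 11 = 1  t=1,i=9
  .#.#. -> .   bit 10 = 0  t=1,i=18
  .#..# -> #   bit 9 = 1  t=1,i=0
  .#... -> .   bit 8 = 0  t=2,i=5
  ..### -> #   bit 7 = 1  t=0,i=12
  ..##. -> #   bit 6 = 1  t=0,i=3
  ..#.# -> #   bit 5 = 1  t=1,i=8
  ..#.. -> .   bit 4 = 0  t=4,i=17
  ...## -> #   bit 3 = 1  t=0,i=2
  ...#. -> .   bit 2 = 0  t=1,i=7
  ....# -> .   bit 1 = 0  t=0,i=1
  ..... -> #   bit 0 = 1  t=4,i=11
  bits 01100011000011100100101011101001 = 1661881065

1661881065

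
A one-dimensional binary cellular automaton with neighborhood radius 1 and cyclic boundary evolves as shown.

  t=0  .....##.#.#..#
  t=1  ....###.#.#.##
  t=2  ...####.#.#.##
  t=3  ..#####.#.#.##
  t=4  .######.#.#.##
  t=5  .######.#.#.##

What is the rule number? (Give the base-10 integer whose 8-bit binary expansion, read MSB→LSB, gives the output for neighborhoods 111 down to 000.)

  ### -> #   bit 7 = 1  t=1,i=5
  ##. -> #   bit 6 = 1  t=0,i=6
  #.# -> .   bit 5 = 0  t=0,i=7
  #.. -> .   bit 4 = 0  t=0,i=0
  .## -> #   bit 3 = 1  t=0,i=5
  .#. -> #   bit 2 = 1  t=0,i=8
  ..# -> #   bit 1 = 1  t=0,i=4
  ... -> .   bit 0 = 0  t=0,i=1
  bits 11001110 = 206

206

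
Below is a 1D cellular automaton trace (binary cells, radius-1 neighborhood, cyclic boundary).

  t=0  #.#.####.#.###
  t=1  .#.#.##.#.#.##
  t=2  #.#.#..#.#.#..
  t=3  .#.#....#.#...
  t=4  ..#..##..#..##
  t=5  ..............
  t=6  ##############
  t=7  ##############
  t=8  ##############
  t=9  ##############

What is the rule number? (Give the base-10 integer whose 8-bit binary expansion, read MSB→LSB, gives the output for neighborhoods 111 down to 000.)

  [7] ### => #  t=0,i=5
  [6] ##. => .  t=0,i=0
  [5] #.# => #  t=0,i=1
  [4] #.. => .  t=2,i=5
  [3] .## => .  t=0,i=4
  [2] .#. => .  t=0,i=2
  [1] ..# => .  t=2,i=6
  [0] ... => #  t=3,i=5
  bits 10100001 = 161

161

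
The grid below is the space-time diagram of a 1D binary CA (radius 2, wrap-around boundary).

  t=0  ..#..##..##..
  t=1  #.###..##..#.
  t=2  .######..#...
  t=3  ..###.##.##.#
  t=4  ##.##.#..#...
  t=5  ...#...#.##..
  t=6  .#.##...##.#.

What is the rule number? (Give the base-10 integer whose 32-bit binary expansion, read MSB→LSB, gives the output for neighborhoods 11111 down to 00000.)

  nb #####: next=#  (t=2,i=3, bit31=1)
  nb ####.: next=.  (t=2,i=5, bit30=0)
  nb ###.#: next=#  (t=3,i=4, bit29=1)
  nb ###..: next=#  (t=1,i=4, bit28=1)
  nb ##.##: next=.  (t=3,i=5, bit27=0)
  nb ##.#.: next=.  (t=3,i=11, bit26=0)
  nb ##..#: next=#  (t=0,i=7, bit25=1)
  nb ##...: next=#  (t=0,i=11, bit24=1)
  nb #.###: next=#  (t=1,i=2, bit23=1)
  nb #.##.: next=#  (t=3,i=6, bit22=1)
  nb #.#.#: next=.  (t=1,i=0, bit21=0)
  nb #.#..: next=.  (t=3,i=12, bit20=0)
  nb #..##: next=#  (t=0,i=4, bit19=1)
  nb #..#.: next=.  (t=1,i=10, bit18=0)
  nb #...#: next=.  (t=4,i=11, bit17=0)
  nb #....: next=.  (t=0,i=12, bit16=0)
  nb .####: next=#  (t=2,i=2, bit15=1)
  nb .###.: next=#  (t=1,i=3, bit14=1)
  nb .##.#: next=.  (t=3,i=7, bit13=0)
  nb .##..: next=.  (t=0,i=6, bit12=0)
  nb .#.##: next=#  (t=1,i=1, bit11=1)
  nb .#.#.: next=.  (t=1,i=12, bit10=0)
  nb .#..#: next=#  (t=0,i=3, bit9=1)
  nb .#...: next=#  (t=2,i=10, bit8=1)
  nb ..###: next=.  (t=2,i=1, bit7=0)
  nb ..##.: next=.  (t=0,i=5, bit6=0)
  nb ..#.#: next=.  (t=1,i=11, bit5=0)
  nb ..#..: next=#  (t=0,i=2, bit4=1)
  nb ...##: next=.  (t=2,i=0, bit3=0)
  nb ...#.: next=.  (t=0,i=1, bit2=0)
  nb ....#: next=#  (t=0,i=0, bit1=1)
  nb .....: next=.  (t=5,i=0, bit0=0)
  bits 10110011110010001100101100010010 = 3016280850

3016280850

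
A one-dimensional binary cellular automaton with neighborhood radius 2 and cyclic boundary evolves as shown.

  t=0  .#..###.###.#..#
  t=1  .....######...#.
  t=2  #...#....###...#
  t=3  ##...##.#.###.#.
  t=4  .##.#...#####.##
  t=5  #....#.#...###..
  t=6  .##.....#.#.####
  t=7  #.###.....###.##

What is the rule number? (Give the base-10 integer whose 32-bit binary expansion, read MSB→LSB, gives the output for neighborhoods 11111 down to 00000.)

2074433800

  #####|.  b31=0 t=1,i=7
  ####.|#  b30=1 t=1,i=9
  ###.#|#  b29=1 t=0,i=6
  ###..|#  b28=1 t=1,i=10
  ##.##|#  b27=1 t=0,i=7
  ##.#.|.  b26=0 t=0,i=11
  ##..#|#  b25=1 t=5,i=14
  ##...|#  b24=1 t=1,i=11
  #.###|#  b23=1 t=0,i=8
  #.##.|.  b22=0 t=3,i=0
  #.#.#|#  b21=1 t=3,i=8
  #.#..|.  b20=0 t=0,i=1
  #..##|.  b19=0 t=0,i=3
  #..#.|#  b18=1 t=0,i=14
  #...#|.  b17=0 t=1,i=12
  #....|#  b16=1 t=1,i=0
  .####|.  b15=0 t=1,i=6
  .###.|#  b14=1 t=0,i=5
  .##.#|.  b13=0 t=3,i=6
  .##..|#  b12=1 t=2,i=0
  .#.##|#  b11=1 t=3,i=9
  .#.#.|.  b10=0 t=0,i=0
  .#..#|.  b9=0 t=0,i=2
  .#...|#  b8=1 t=1,i=15
  ..###|.  b7=0 t=0,i=4
  ..##.|.  b6=0 t=2,i=15
  ..#.#|.  b5=0 t=0,i=15
  ..#..|.  b4=0 t=1,i=14
  ...##|#  b3=1 t=1,i=4
  ...#.|.  b2=0 t=1,i=13
  ....#|.  b1=0 t=1,i=3
  .....|.  b0=0 t=1,i=1
  bits 01111011101001010101100100001000 = 2074433800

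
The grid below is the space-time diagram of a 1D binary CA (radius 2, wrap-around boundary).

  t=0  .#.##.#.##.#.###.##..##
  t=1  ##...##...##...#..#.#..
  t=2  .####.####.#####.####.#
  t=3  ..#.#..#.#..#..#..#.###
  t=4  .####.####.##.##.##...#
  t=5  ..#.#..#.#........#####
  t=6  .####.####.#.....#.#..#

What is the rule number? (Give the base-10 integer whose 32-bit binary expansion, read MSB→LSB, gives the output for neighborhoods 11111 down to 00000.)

  [31] ##### => .  t=2,i=13
  [30] ####. => .  t=2,i=3
  [29] ###.# => #  t=0,i=15
  [28] ###.. => #  t=3,i=22
  [27] ##.## => .  t=0,i=16
  [26] ##.#. => #  t=0,i=0
  [25] ##..# => .  t=0,i=19
  [24] ##... => #  t=1,i=2
  [23] #.### => .  t=0,i=13
  [22] #.##. => .  t=0,i=3
  [21] #.#.# => #  t=0,i=1
  [20] #.#.. => #  t=1,i=20
  [19] #..## => #  t=0,i=20
  [18] #..#. => #  t=1,i=17
  [17] #...# => #  t=1,i=3
  [16] #.... => #  t=5,i=11
  [15] .#### => #  t=2,i=2
  [14] .###. => .  t=0,i=14
  [13] .##.# => .  t=0,i=4
  [12] .##.. => #  t=0,i=18
  [11] .#.## => .  t=0,i=2
  [10] .#.#. => #  t=1,i=19
  [9] .#..# => .  t=1,i=16
  [8] .#... => .  t=5,i=10
  [7] ..### => .  t=5,i=18
  [6] ..##. => .  t=0,i=21
  [5] ..#.# => #  t=1,i=18
  [4] ..#.. => #  t=1,i=15
  [3] ...## => #  t=1,i=4
  [2] ...#. => #  t=1,i=14
  [1] ....# => .  t=5,i=16
  [0] ..... => .  t=5,i=12
  bits 00110101001111111001010000111100 = 893359164

893359164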